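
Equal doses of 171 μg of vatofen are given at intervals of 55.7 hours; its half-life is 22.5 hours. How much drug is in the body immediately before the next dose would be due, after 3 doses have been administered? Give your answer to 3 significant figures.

The 3 doses were given 167.1, 111.4, 55.7 hours ago.
Total = 171·(1/2)^(167.1/22.5) + 171·(1/2)^(111.4/22.5) + 171·(1/2)^(55.7/22.5)
      = 0.99391 + 5.5279 + 30.745 ≈ 37.267 μg.

37.3 μg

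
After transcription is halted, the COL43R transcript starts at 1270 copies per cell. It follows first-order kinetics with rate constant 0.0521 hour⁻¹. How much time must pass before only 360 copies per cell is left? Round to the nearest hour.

t½ = ln 2 / k = 0.69315 / 0.0521 ≈ 13.304 hours.
Fraction remaining = 360/1270 ≈ 0.28346.
n = log₂(1270/360) = ln(3.5278)/ln 2 ≈ 1.8188 half-lives.
t = n × t½ = 1.8188 × 13.304 ≈ 24.197 hours.

24 hours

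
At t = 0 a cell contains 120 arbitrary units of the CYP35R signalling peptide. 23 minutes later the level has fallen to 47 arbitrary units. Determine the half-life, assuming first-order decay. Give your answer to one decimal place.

A/A₀ = 47/120 ≈ 0.39167.
n = log₂(2.5532) ≈ 1.3523 half-lives elapsed in 23 minutes.
t½ = 23/1.3523 ≈ 17.008 minutes.

17.0 minutes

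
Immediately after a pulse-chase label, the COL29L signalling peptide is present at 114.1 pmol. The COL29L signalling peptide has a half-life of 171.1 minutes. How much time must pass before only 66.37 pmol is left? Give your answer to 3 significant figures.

134 minutes

Fraction remaining = 66.37/114.1 ≈ 0.58168.
n = log₂(114.1/66.37) = ln(1.7192)/ln 2 ≈ 0.7817 half-lives.
t = n × t½ = 0.7817 × 171.1 ≈ 133.75 minutes.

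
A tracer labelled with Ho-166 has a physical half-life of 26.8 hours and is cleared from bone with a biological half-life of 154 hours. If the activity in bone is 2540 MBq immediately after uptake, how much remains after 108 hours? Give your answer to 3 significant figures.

95.6 MBq

1/t_eff = 1/t_phys + 1/t_biol = 1/26.8 + 1/154 = 0.043807 per hour.
t_eff = 26.8 × 154 / (26.8 + 154) ≈ 22.827 hours.
Remaining = 2540 × (1/2)^(108/22.827) = 2540 × (1/2)^4.7311 ≈ 95.635 MBq.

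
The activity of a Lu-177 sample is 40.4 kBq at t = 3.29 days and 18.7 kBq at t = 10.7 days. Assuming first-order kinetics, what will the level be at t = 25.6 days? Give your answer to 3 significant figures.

Over Δt = 10.7 − 3.29 = 7.41 days, the level fell by a factor of 40.4/18.7 ≈ 2.1604.
n = log₂(2.1604) ≈ 1.1113 half-lives, so t½ = 7.41/1.1113 ≈ 6.6678 days.
From t = 10.7 to t = 25.6: 18.7 × (1/2)^((25.6−10.7)/6.6678) ≈ 3.9733 kBq.

3.97 kBq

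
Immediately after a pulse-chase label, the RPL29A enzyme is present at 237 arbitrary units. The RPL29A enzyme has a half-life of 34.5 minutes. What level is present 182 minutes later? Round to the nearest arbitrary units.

6 arbitrary units

Number of half-lives: n = 182/34.5 ≈ 5.2754.
Remaining = 237 × (1/2)^5.2754 = 237 × 0.02582 ≈ 6.1194 arbitrary units.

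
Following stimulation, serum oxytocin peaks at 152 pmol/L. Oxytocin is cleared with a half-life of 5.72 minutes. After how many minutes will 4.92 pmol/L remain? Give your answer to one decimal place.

Fraction remaining = 4.92/152 ≈ 0.032368.
n = log₂(152/4.92) = ln(30.894)/ln 2 ≈ 4.9493 half-lives.
t = n × t½ = 4.9493 × 5.72 ≈ 28.31 minutes.

28.3 minutes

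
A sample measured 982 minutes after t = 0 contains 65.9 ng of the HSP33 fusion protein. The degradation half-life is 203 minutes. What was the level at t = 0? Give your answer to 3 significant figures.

Number of half-lives elapsed: n = 982/203 ≈ 4.8374.
A₀ = A × 2^n = 65.9 × 2^4.8374 = 65.9 × 28.59 ≈ 1884.1 ng.

1880 ng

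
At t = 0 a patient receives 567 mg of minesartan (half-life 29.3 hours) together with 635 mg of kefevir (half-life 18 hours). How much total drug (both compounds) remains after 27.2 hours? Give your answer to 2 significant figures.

520 mg

minesartan: 567 × (1/2)^(27.2/29.3) = 567 × (1/2)^0.92833 ≈ 297.94 mg.
kefevir: 635 × (1/2)^(27.2/18) = 635 × (1/2)^1.5111 ≈ 222.78 mg.
Total = 297.94 + 222.78 ≈ 520.72 mg.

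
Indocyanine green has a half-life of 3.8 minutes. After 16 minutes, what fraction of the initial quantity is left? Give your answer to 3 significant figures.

0.0540

n = 16/3.8 ≈ 4.2105 half-lives.
Fraction remaining = (1/2)^4.2105 ≈ 0.054014.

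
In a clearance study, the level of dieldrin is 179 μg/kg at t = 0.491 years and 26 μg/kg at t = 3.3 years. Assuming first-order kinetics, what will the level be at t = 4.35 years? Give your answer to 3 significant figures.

12.6 μg/kg

Over Δt = 3.3 − 0.491 = 2.809 years, the level fell by a factor of 179/26 ≈ 6.8846.
n = log₂(6.8846) ≈ 2.7834 half-lives, so t½ = 2.809/2.7834 ≈ 1.0092 years.
From t = 3.3 to t = 4.35: 26 × (1/2)^((4.35−3.3)/1.0092) ≈ 12.641 μg/kg.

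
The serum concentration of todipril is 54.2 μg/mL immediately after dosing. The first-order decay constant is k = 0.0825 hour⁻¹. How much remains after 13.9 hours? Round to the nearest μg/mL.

17 μg/mL

t½ = ln 2 / k = 0.69315 / 0.0825 ≈ 8.4018 hours.
Number of half-lives: n = 13.9/8.4018 ≈ 1.6544.
Remaining = 54.2 × (1/2)^1.6544 = 54.2 × 0.31767 ≈ 17.218 μg/mL.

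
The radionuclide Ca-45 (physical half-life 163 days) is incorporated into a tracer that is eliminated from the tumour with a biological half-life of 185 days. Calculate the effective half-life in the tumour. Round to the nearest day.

87 days

1/t_eff = 1/t_phys + 1/t_biol = 1/163 + 1/185 = 0.01154 per day.
t_eff = 163 × 185 / (163 + 185) ≈ 86.652 days.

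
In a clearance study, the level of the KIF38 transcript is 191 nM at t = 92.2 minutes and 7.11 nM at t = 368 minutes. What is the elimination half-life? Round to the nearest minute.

Over Δt = 368 − 92.2 = 275.8 minutes, the level fell by a factor of 191/7.11 ≈ 26.864.
n = log₂(26.864) ≈ 4.7476 half-lives, so t½ = 275.8/4.7476 ≈ 58.093 minutes.

58 minutes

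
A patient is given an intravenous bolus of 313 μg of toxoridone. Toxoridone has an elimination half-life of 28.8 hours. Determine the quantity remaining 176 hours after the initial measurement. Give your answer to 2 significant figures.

4.5 μg

Number of half-lives: n = 176/28.8 ≈ 6.1111.
Remaining = 313 × (1/2)^6.1111 = 313 × 0.014467 ≈ 4.5281 μg.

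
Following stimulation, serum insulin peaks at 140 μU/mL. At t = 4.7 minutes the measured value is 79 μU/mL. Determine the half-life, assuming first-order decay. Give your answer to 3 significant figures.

5.69 minutes

A/A₀ = 79/140 ≈ 0.56429.
n = log₂(1.7722) ≈ 0.8255 half-lives elapsed in 4.7 minutes.
t½ = 4.7/0.8255 ≈ 5.6935 minutes.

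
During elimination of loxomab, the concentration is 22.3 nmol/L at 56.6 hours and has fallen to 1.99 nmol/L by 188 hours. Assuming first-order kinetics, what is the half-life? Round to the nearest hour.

Over Δt = 188 − 56.6 = 131.4 hours, the level fell by a factor of 22.3/1.99 ≈ 11.206.
n = log₂(11.206) ≈ 3.4862 half-lives, so t½ = 131.4/3.4862 ≈ 37.691 hours.

38 hours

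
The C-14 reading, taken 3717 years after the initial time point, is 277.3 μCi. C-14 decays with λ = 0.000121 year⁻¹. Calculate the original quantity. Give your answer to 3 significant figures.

t½ = ln 2 / λ = 0.69315 / 0.000121 ≈ 5728.5 years.
Number of half-lives elapsed: n = 3717/5728.5 ≈ 0.64886.
A₀ = A × 2^n = 277.3 × 2^0.64886 = 277.3 × 1.5679 ≈ 434.79 μCi.

435 μCi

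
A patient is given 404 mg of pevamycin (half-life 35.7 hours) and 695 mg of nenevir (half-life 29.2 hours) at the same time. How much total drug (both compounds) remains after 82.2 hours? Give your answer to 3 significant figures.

pevamycin: 404 × (1/2)^(82.2/35.7) = 404 × (1/2)^2.3025 ≈ 81.894 mg.
nenevir: 695 × (1/2)^(82.2/29.2) = 695 × (1/2)^2.8151 ≈ 98.756 mg.
Total = 81.894 + 98.756 ≈ 180.65 mg.

181 mg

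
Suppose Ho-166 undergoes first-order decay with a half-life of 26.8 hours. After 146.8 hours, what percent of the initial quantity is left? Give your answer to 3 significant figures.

2.24%

n = 146.8/26.8 ≈ 5.4776 half-lives.
Fraction remaining = (1/2)^5.4776 ≈ 0.022443, i.e. 2.2443%.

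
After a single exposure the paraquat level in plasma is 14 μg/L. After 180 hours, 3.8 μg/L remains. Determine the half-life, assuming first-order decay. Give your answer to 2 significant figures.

A/A₀ = 3.8/14 ≈ 0.27143.
n = log₂(3.6842) ≈ 1.8814 half-lives elapsed in 180 hours.
t½ = 180/1.8814 ≈ 95.676 hours.

96 hours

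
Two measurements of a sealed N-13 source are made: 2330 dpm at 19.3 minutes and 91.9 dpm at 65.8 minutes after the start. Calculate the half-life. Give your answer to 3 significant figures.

9.97 minutes

Over Δt = 65.8 − 19.3 = 46.5 minutes, the level fell by a factor of 2330/91.9 ≈ 25.354.
n = log₂(25.354) ≈ 4.6641 half-lives, so t½ = 46.5/4.6641 ≈ 9.9697 minutes.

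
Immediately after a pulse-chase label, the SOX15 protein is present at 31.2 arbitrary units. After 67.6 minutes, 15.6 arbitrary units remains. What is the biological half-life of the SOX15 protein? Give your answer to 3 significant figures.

67.6 minutes

A/A₀ = 15.6/31.2 ≈ 0.5.
n = log₂(2) ≈ 1 half-life elapsed in 67.6 minutes.
t½ = 67.6/1 ≈ 67.6 minutes.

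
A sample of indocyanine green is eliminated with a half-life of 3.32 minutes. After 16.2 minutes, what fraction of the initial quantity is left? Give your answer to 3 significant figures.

0.0340

n = 16.2/3.32 ≈ 4.8795 half-lives.
Fraction remaining = (1/2)^4.8795 ≈ 0.033972.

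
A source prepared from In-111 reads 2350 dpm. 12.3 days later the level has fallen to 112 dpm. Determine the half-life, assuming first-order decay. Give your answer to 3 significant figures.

2.80 days

A/A₀ = 112/2350 ≈ 0.04766.
n = log₂(20.982) ≈ 4.3911 half-lives elapsed in 12.3 days.
t½ = 12.3/4.3911 ≈ 2.8011 days.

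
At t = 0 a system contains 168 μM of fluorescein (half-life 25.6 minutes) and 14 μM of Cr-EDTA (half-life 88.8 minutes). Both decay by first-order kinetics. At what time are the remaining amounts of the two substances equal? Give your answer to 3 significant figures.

129 minutes

Set 168·(1/2)^(t/25.6) = 14·(1/2)^(t/88.8).
Taking log₂: log₂(168/14) = t·(1/25.6 − 1/88.8).
log₂(12) = 3.585; 1/25.6 − 1/88.8 = 0.027801.
t = 3.585 / 0.027801 ≈ 128.95 minutes.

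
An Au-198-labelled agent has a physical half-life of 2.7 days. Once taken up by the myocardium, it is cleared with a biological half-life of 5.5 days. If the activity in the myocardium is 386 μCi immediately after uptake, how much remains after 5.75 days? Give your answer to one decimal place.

42.7 μCi

1/t_eff = 1/t_phys + 1/t_biol = 1/2.7 + 1/5.5 = 0.55219 per day.
t_eff = 2.7 × 5.5 / (2.7 + 5.5) ≈ 1.811 days.
Remaining = 386 × (1/2)^(5.75/1.811) = 386 × (1/2)^3.1751 ≈ 42.736 μCi.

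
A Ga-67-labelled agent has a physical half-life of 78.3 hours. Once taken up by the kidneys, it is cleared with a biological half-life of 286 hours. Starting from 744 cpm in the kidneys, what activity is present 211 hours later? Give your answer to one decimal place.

1/t_eff = 1/t_phys + 1/t_biol = 1/78.3 + 1/286 = 0.016268 per hour.
t_eff = 78.3 × 286 / (78.3 + 286) ≈ 61.471 hours.
Remaining = 744 × (1/2)^(211/61.471) = 744 × (1/2)^3.4325 ≈ 68.91 cpm.

68.9 cpm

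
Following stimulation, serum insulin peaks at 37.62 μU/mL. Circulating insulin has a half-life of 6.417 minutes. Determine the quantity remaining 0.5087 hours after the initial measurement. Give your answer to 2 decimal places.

Convert the elapsed time: 0.5087 hours = 30.522 minutes.
Number of half-lives: n = 30.522/6.417 ≈ 4.7564.
Remaining = 37.62 × (1/2)^4.7564 = 37.62 × 0.036998 ≈ 1.3918 μU/mL.

1.39 μU/mL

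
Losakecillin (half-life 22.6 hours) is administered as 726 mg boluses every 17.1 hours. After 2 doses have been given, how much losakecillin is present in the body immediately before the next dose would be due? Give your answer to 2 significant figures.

The 2 doses were given 34.2, 17.1 hours ago.
Total = 726·(1/2)^(34.2/22.6) + 726·(1/2)^(17.1/22.6)
      = 254.33 + 429.7 ≈ 684.03 mg.

680 mg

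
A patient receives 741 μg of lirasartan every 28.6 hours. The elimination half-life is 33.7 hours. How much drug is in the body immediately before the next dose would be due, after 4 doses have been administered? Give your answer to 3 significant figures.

837 μg

The 4 doses were given 114.4, 85.8, 57.2, 28.6 hours ago.
Total = 741·(1/2)^(114.4/33.7) + 741·(1/2)^(85.8/33.7) + 741·(1/2)^(57.2/33.7) + 741·(1/2)^(28.6/33.7)
      = 70.457 + 126.88 + 228.49 + 411.48 ≈ 837.31 μg.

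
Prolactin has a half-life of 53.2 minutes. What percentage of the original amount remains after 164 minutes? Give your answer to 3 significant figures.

11.8%

n = 164/53.2 ≈ 3.0827 half-lives.
Fraction remaining = (1/2)^3.0827 ≈ 0.11804, i.e. 11.804%.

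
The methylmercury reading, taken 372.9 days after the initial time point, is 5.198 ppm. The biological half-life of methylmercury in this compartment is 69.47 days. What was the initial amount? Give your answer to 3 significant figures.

Number of half-lives elapsed: n = 372.9/69.47 ≈ 5.3678.
A₀ = A × 2^n = 5.198 × 2^5.3678 = 5.198 × 41.292 ≈ 214.63 ppm.

215 ppm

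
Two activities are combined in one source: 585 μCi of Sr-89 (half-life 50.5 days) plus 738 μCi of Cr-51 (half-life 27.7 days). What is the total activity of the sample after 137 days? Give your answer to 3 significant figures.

Sr-89: 585 × (1/2)^(137/50.5) = 585 × (1/2)^2.7129 ≈ 89.228 μCi.
Cr-51: 738 × (1/2)^(137/27.7) = 738 × (1/2)^4.9458 ≈ 23.945 μCi.
Total = 89.228 + 23.945 ≈ 113.17 μCi.

113 μCi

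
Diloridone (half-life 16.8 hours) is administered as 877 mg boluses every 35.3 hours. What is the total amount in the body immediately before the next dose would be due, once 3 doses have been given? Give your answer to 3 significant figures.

The 3 doses were given 105.9, 70.6, 35.3 hours ago.
Total = 877·(1/2)^(105.9/16.8) + 877·(1/2)^(70.6/16.8) + 877·(1/2)^(35.3/16.8)
      = 11.103 + 47.638 + 204.4 ≈ 263.14 mg.

263 mg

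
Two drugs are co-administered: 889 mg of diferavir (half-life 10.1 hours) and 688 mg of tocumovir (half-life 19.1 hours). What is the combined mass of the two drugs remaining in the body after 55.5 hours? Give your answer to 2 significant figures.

110 mg

diferavir: 889 × (1/2)^(55.5/10.1) = 889 × (1/2)^5.495 ≈ 19.712 mg.
tocumovir: 688 × (1/2)^(55.5/19.1) = 688 × (1/2)^2.9058 ≈ 91.805 mg.
Total = 19.712 + 91.805 ≈ 111.52 mg.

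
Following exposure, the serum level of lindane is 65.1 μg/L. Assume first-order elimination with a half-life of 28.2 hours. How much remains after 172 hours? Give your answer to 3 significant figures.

Number of half-lives: n = 172/28.2 ≈ 6.0993.
Remaining = 65.1 × (1/2)^6.0993 = 65.1 × 0.014586 ≈ 0.94954 μg/L.

0.950 μg/L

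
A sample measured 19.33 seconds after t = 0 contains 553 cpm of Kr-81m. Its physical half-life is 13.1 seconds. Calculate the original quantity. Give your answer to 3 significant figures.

1540 cpm

Number of half-lives elapsed: n = 19.33/13.1 ≈ 1.4756.
A₀ = A × 2^n = 553 × 2^1.4756 = 553 × 2.7809 ≈ 1537.9 cpm.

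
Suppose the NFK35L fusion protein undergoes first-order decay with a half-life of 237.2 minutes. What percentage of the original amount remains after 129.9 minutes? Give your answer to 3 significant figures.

68.4%

n = 129.9/237.2 ≈ 0.54764 half-lives.
Fraction remaining = (1/2)^0.54764 ≈ 0.68414, i.e. 68.414%.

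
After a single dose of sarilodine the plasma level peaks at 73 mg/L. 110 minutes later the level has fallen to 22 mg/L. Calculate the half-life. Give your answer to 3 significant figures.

A/A₀ = 22/73 ≈ 0.30137.
n = log₂(3.3182) ≈ 1.7304 half-lives elapsed in 110 minutes.
t½ = 110/1.7304 ≈ 63.569 minutes.

63.6 minutes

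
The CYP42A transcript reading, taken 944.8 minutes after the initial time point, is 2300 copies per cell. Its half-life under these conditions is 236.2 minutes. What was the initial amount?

Number of half-lives elapsed: n = 944.8/236.2 ≈ 4.
A₀ = A × 2^n = 2300 × 2^4 = 2300 × 16 ≈ 36800 copies per cell.

36800 copies per cell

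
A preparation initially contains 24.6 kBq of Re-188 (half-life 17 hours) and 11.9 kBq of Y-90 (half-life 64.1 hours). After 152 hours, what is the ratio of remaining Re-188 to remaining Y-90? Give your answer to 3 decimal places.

0.022

Re-188: 24.6 × (1/2)^(152/17) = 24.6 × (1/2)^8.9412 ≈ 0.050046 kBq.
Y-90: 11.9 × (1/2)^(152/64.1) = 11.9 × (1/2)^2.3713 ≈ 2.2999 kBq.
Ratio ≈ 0.050046 / 2.2999 ≈ 0.02176.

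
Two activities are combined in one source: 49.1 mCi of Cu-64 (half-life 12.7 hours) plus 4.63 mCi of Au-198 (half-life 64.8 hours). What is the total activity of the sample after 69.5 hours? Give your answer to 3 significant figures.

Cu-64: 49.1 × (1/2)^(69.5/12.7) = 49.1 × (1/2)^5.4724 ≈ 1.1059 mCi.
Au-198: 4.63 × (1/2)^(69.5/64.8) = 4.63 × (1/2)^1.0725 ≈ 2.2015 mCi.
Total = 1.1059 + 2.2015 ≈ 3.3074 mCi.

3.31 mCi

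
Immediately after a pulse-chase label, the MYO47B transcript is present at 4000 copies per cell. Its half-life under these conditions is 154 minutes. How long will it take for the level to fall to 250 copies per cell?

250/4000 = 1/16, so 4 half-lives have elapsed.
t = 4 × 154 = 616 minutes.

616 minutes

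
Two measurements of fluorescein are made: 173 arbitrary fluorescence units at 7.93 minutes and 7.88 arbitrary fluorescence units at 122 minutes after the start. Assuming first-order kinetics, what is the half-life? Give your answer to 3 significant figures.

Over Δt = 122 − 7.93 = 114.07 minutes, the level fell by a factor of 173/7.88 ≈ 21.954.
n = log₂(21.954) ≈ 4.4564 half-lives, so t½ = 114.07/4.4564 ≈ 25.597 minutes.

25.6 minutes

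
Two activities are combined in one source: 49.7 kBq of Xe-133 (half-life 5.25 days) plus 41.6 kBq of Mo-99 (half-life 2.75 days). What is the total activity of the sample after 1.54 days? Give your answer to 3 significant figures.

Xe-133: 49.7 × (1/2)^(1.54/5.25) = 49.7 × (1/2)^0.29333 ≈ 40.556 kBq.
Mo-99: 41.6 × (1/2)^(1.54/2.75) = 41.6 × (1/2)^0.56 ≈ 28.217 kBq.
Total = 40.556 + 28.217 ≈ 68.773 kBq.

68.8 kBq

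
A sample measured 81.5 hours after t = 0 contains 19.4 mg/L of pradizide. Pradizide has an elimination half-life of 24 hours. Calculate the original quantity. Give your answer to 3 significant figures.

204 mg/L

Number of half-lives elapsed: n = 81.5/24 ≈ 3.3958.
A₀ = A × 2^n = 19.4 × 2^3.3958 = 19.4 × 10.526 ≈ 204.2 mg/L.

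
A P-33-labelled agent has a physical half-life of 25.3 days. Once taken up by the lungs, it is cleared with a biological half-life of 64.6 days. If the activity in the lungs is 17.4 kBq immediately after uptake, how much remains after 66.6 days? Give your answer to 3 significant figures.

1/t_eff = 1/t_phys + 1/t_biol = 1/25.3 + 1/64.6 = 0.055006 per day.
t_eff = 25.3 × 64.6 / (25.3 + 64.6) ≈ 18.18 days.
Remaining = 17.4 × (1/2)^(66.6/18.18) = 17.4 × (1/2)^3.6634 ≈ 1.3733 kBq.

1.37 kBq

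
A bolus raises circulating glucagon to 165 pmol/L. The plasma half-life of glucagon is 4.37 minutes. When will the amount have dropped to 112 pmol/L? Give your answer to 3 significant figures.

2.44 minutes

Fraction remaining = 112/165 ≈ 0.67879.
n = log₂(165/112) = ln(1.4732)/ln 2 ≈ 0.55897 half-lives.
t = n × t½ = 0.55897 × 4.37 ≈ 2.4427 minutes.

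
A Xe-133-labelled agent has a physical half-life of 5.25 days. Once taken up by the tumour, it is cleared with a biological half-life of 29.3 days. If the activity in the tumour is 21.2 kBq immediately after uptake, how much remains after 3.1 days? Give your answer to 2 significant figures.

13 kBq

1/t_eff = 1/t_phys + 1/t_biol = 1/5.25 + 1/29.3 = 0.22461 per day.
t_eff = 5.25 × 29.3 / (5.25 + 29.3) ≈ 4.4522 days.
Remaining = 21.2 × (1/2)^(3.1/4.4522) = 21.2 × (1/2)^0.69628 ≈ 13.084 kBq.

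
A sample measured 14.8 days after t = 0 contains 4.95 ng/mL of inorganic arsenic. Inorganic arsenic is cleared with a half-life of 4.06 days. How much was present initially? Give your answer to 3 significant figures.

Number of half-lives elapsed: n = 14.8/4.06 ≈ 3.6453.
A₀ = A × 2^n = 4.95 × 2^3.6453 = 4.95 × 12.513 ≈ 61.938 ng/mL.

61.9 ng/mL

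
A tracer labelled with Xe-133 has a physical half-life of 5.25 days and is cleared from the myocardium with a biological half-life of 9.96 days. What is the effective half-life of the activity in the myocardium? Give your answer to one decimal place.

1/t_eff = 1/t_phys + 1/t_biol = 1/5.25 + 1/9.96 = 0.29088 per day.
t_eff = 5.25 × 9.96 / (5.25 + 9.96) ≈ 3.4379 days.

3.4 days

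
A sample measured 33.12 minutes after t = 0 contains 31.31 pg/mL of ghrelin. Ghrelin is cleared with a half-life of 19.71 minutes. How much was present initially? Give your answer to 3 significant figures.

100 pg/mL

Number of half-lives elapsed: n = 33.12/19.71 ≈ 1.6804.
A₀ = A × 2^n = 31.31 × 2^1.6804 = 31.31 × 3.2051 ≈ 100.35 pg/mL.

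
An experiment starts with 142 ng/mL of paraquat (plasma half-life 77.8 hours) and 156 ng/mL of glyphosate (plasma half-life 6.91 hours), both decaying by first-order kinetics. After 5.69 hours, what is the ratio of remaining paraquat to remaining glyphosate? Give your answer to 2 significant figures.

1.5

paraquat: 142 × (1/2)^(5.69/77.8) = 142 × (1/2)^0.073136 ≈ 134.98 ng/mL.
glyphosate: 156 × (1/2)^(5.69/6.91) = 156 × (1/2)^0.82344 ≈ 88.154 ng/mL.
Ratio ≈ 134.98 / 88.154 ≈ 1.5312.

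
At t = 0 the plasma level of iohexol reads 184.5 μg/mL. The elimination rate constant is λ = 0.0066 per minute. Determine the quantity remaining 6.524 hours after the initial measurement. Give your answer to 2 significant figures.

14 μg/mL

t½ = ln 2 / λ = 0.69315 / 0.0066 ≈ 105.02 minutes.
Convert the elapsed time: 6.524 hours = 391.44 minutes.
Number of half-lives: n = 391.44/105.02 ≈ 3.7272.
Remaining = 184.5 × (1/2)^3.7272 = 184.5 × 0.075509 ≈ 13.931 μg/mL.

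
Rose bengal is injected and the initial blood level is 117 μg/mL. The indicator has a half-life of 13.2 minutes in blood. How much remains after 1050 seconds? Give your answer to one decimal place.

Convert the elapsed time: 1050 seconds = 17.5 minutes.
Number of half-lives: n = 17.5/13.2 ≈ 1.3258.
Remaining = 117 × (1/2)^1.3258 = 117 × 0.39894 ≈ 46.676 μg/mL.

46.7 μg/mL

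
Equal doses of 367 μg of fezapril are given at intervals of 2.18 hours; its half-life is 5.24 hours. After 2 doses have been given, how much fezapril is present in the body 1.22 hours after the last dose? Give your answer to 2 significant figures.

550 μg

The 2 doses were given 3.4, 1.22 hours ago.
Total = 367·(1/2)^(3.4/5.24) + 367·(1/2)^(1.22/5.24)
      = 234.07 + 312.3 ≈ 546.37 μg.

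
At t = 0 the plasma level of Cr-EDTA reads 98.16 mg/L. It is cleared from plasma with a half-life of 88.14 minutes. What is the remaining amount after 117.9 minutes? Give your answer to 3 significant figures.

38.8 mg/L

Number of half-lives: n = 117.9/88.14 ≈ 1.3376.
Remaining = 98.16 × (1/2)^1.3376 = 98.16 × 0.39567 ≈ 38.839 mg/L.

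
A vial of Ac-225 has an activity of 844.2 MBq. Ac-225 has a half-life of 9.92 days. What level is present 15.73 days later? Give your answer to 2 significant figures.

Number of half-lives: n = 15.73/9.92 ≈ 1.5857.
Remaining = 844.2 × (1/2)^1.5857 = 844.2 × 0.33317 ≈ 281.26 MBq.

280 MBq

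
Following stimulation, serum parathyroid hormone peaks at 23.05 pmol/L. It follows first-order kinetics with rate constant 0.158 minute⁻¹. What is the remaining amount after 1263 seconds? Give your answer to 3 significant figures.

t½ = ln 2 / k = 0.69315 / 0.158 ≈ 4.387 minutes.
Convert the elapsed time: 1263 seconds = 21.05 minutes.
Number of half-lives: n = 21.05/4.387 ≈ 4.7983.
Remaining = 23.05 × (1/2)^4.7983 = 23.05 × 0.03594 ≈ 0.82842 pmol/L.

0.828 pmol/L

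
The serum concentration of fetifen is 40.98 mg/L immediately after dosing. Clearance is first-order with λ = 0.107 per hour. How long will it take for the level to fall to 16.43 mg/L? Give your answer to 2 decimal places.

t½ = ln 2 / λ = 0.69315 / 0.107 ≈ 6.478 hours.
Fraction remaining = 16.43/40.98 ≈ 0.40093.
n = log₂(40.98/16.43) = ln(2.4942)/ln 2 ≈ 1.3186 half-lives.
t = n × t½ = 1.3186 × 6.478 ≈ 8.5418 hours.

8.54 hours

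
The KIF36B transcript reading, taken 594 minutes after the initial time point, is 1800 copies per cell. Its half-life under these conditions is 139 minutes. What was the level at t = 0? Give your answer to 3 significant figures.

34800 copies per cell

Number of half-lives elapsed: n = 594/139 ≈ 4.2734.
A₀ = A × 2^n = 1800 × 2^4.2734 = 1800 × 19.338 ≈ 34809 copies per cell.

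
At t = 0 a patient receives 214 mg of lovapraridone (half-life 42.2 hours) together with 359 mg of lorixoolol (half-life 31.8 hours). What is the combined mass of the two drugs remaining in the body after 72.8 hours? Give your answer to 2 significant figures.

lovapraridone: 214 × (1/2)^(72.8/42.2) = 214 × (1/2)^1.7251 ≈ 64.729 mg.
lorixoolol: 359 × (1/2)^(72.8/31.8) = 359 × (1/2)^2.2893 ≈ 73.442 mg.
Total = 64.729 + 73.442 ≈ 138.17 mg.

140 mg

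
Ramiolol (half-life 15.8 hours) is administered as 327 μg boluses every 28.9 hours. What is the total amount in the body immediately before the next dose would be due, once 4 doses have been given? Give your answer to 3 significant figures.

127 μg

The 4 doses were given 115.6, 86.7, 57.8, 28.9 hours ago.
Total = 327·(1/2)^(115.6/15.8) + 327·(1/2)^(86.7/15.8) + 327·(1/2)^(57.8/15.8) + 327·(1/2)^(28.9/15.8)
      = 2.0515 + 7.2894 + 25.901 + 92.03 ≈ 127.27 μg.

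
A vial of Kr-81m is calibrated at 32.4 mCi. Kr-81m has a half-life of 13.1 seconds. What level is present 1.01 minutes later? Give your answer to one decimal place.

1.3 mCi

Convert the elapsed time: 1.01 minutes = 60.6 seconds.
Number of half-lives: n = 60.6/13.1 ≈ 4.626.
Remaining = 32.4 × (1/2)^4.626 = 32.4 × 0.040499 ≈ 1.3122 mCi.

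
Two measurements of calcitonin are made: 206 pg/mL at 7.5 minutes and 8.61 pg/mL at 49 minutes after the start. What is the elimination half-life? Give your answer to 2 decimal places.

Over Δt = 49 − 7.5 = 41.5 minutes, the level fell by a factor of 206/8.61 ≈ 23.926.
n = log₂(23.926) ≈ 4.5805 half-lives, so t½ = 41.5/4.5805 ≈ 9.0602 minutes.

9.06 minutes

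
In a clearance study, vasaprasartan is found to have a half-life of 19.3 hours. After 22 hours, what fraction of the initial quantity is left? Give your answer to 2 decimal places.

0.45

n = 22/19.3 ≈ 1.1399 half-lives.
Fraction remaining = (1/2)^1.1399 ≈ 0.45379.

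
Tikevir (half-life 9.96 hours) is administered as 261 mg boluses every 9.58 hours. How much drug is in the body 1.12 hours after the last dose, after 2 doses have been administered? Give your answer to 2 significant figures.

370 mg

The 2 doses were given 10.7, 1.12 hours ago.
Total = 261·(1/2)^(10.7/9.96) + 261·(1/2)^(1.12/9.96)
      = 123.95 + 241.43 ≈ 365.38 mg.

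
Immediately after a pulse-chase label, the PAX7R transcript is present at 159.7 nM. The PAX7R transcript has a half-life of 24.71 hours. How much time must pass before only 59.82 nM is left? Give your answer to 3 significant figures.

Fraction remaining = 59.82/159.7 ≈ 0.37458.
n = log₂(159.7/59.82) = ln(2.6697)/ln 2 ≈ 1.4167 half-lives.
t = n × t½ = 1.4167 × 24.71 ≈ 35.006 hours.

35.0 hours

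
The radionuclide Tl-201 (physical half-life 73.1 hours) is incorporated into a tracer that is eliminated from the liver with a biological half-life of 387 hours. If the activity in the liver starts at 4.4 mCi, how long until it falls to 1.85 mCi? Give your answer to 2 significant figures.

77 hours

1/t_eff = 1/t_phys + 1/t_biol = 1/73.1 + 1/387 = 0.016264 per hour.
t_eff = 73.1 × 387 / (73.1 + 387) ≈ 61.486 hours.
n = log₂(4.4/1.85) ≈ 1.25; t = 1.25 × 61.486 ≈ 76.856 hours.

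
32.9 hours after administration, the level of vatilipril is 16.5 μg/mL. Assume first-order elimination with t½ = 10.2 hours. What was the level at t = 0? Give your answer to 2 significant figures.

150 μg/mL

Number of half-lives elapsed: n = 32.9/10.2 ≈ 3.2255.
A₀ = A × 2^n = 16.5 × 2^3.2255 = 16.5 × 9.3534 ≈ 154.33 μg/mL.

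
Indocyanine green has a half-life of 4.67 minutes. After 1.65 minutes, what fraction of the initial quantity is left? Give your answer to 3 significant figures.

0.783

n = 1.65/4.67 ≈ 0.35332 half-lives.
Fraction remaining = (1/2)^0.35332 ≈ 0.78278.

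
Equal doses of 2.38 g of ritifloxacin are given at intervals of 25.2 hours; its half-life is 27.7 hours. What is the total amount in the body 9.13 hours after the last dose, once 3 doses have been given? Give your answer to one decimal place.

The 3 doses were given 59.53, 34.33, 9.13 hours ago.
Total = 2.38·(1/2)^(59.53/27.7) + 2.38·(1/2)^(34.33/27.7) + 2.38·(1/2)^(9.13/27.7)
      = 0.53658 + 1.0081 + 1.8939 ≈ 3.4386 g.

3.4 g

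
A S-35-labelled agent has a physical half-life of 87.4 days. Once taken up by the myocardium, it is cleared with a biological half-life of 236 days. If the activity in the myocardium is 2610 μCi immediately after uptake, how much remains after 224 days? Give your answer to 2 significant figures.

230 μCi

1/t_eff = 1/t_phys + 1/t_biol = 1/87.4 + 1/236 = 0.015679 per day.
t_eff = 87.4 × 236 / (87.4 + 236) ≈ 63.78 days.
Remaining = 2610 × (1/2)^(224/63.78) = 2610 × (1/2)^3.5121 ≈ 228.77 μCi.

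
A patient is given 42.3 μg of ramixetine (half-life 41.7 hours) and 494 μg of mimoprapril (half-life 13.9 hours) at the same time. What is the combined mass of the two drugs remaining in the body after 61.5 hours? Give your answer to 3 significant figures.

ramixetine: 42.3 × (1/2)^(61.5/41.7) = 42.3 × (1/2)^1.4748 ≈ 15.219 μg.
mimoprapril: 494 × (1/2)^(61.5/13.9) = 494 × (1/2)^4.4245 ≈ 23.005 μg.
Total = 15.219 + 23.005 ≈ 38.224 μg.

38.2 μg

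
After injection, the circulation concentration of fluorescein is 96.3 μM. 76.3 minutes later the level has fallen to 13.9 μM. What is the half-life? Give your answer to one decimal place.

A/A₀ = 13.9/96.3 ≈ 0.14434.
n = log₂(6.9281) ≈ 2.7925 half-lives elapsed in 76.3 minutes.
t½ = 76.3/2.7925 ≈ 27.324 minutes.

27.3 minutes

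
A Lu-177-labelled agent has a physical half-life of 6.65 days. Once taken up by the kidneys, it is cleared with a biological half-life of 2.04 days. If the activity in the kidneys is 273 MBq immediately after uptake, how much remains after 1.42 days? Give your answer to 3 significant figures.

1/t_eff = 1/t_phys + 1/t_biol = 1/6.65 + 1/2.04 = 0.64057 per day.
t_eff = 6.65 × 2.04 / (6.65 + 2.04) ≈ 1.5611 days.
Remaining = 273 × (1/2)^(1.42/1.5611) = 273 × (1/2)^0.90961 ≈ 145.33 MBq.

145 MBq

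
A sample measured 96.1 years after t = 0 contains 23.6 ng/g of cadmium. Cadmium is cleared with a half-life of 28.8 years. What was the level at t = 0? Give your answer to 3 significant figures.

238 ng/g

Number of half-lives elapsed: n = 96.1/28.8 ≈ 3.3368.
A₀ = A × 2^n = 23.6 × 2^3.3368 = 23.6 × 10.104 ≈ 238.45 ng/g.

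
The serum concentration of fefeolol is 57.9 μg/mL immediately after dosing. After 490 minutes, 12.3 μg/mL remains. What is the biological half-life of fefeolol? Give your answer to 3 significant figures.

A/A₀ = 12.3/57.9 ≈ 0.21244.
n = log₂(4.7073) ≈ 2.2349 half-lives elapsed in 490 minutes.
t½ = 490/2.2349 ≈ 219.25 minutes.

219 minutes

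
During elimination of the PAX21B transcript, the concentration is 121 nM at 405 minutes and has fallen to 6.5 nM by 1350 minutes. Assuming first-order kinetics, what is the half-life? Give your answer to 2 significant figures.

220 minutes

Over Δt = 1350 − 405 = 945 minutes, the level fell by a factor of 121/6.5 ≈ 18.615.
n = log₂(18.615) ≈ 4.2184 half-lives, so t½ = 945/4.2184 ≈ 224.02 minutes.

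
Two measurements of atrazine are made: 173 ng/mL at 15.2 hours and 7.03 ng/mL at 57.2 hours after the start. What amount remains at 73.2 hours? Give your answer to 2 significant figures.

Over Δt = 57.2 − 15.2 = 42 hours, the level fell by a factor of 173/7.03 ≈ 24.609.
n = log₂(24.609) ≈ 4.6211 half-lives, so t½ = 42/4.6211 ≈ 9.0887 hours.
From t = 57.2 to t = 73.2: 7.03 × (1/2)^((73.2−57.2)/9.0887) ≈ 2.075 ng/mL.

2.1 ng/mL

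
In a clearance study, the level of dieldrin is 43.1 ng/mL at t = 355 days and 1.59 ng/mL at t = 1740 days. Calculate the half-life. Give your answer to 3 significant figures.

291 days

Over Δt = 1740 − 355 = 1385 days, the level fell by a factor of 43.1/1.59 ≈ 27.107.
n = log₂(27.107) ≈ 4.7606 half-lives, so t½ = 1385/4.7606 ≈ 290.93 days.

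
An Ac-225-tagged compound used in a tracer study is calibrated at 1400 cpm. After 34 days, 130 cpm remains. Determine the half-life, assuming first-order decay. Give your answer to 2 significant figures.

A/A₀ = 130/1400 ≈ 0.092857.
n = log₂(10.769) ≈ 3.4288 half-lives elapsed in 34 days.
t½ = 34/3.4288 ≈ 9.9159 days.

9.9 days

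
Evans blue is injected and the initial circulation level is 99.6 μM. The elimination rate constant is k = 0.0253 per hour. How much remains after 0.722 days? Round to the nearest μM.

64 μM

t½ = ln 2 / k = 0.69315 / 0.0253 ≈ 27.397 hours.
Convert the elapsed time: 0.722 days = 17.328 hours.
Number of half-lives: n = 17.328/27.397 ≈ 0.63248.
Remaining = 99.6 × (1/2)^0.63248 = 99.6 × 0.64507 ≈ 64.249 μM.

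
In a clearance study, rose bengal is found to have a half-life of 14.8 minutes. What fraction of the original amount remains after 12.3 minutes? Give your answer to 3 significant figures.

0.562

n = 12.3/14.8 ≈ 0.83108 half-lives.
Fraction remaining = (1/2)^0.83108 ≈ 0.56211.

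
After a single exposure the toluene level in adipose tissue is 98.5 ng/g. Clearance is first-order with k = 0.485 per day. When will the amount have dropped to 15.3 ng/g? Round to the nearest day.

4 days

t½ = ln 2 / k = 0.69315 / 0.485 ≈ 1.4292 days.
Fraction remaining = 15.3/98.5 ≈ 0.15533.
n = log₂(98.5/15.3) = ln(6.4379)/ln 2 ≈ 2.6866 half-lives.
t = n × t½ = 2.6866 × 1.4292 ≈ 3.8396 days.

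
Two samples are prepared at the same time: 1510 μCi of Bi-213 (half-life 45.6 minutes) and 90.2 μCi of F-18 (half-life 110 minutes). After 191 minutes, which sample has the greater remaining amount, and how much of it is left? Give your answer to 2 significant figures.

Bi-213: 1510 × (1/2)^4.1886 ≈ 82.81 μCi.
F-18: 90.2 × (1/2)^1.7364 ≈ 27.071 μCi.
Bi-213 has more remaining, at ≈ 82.81 μCi.

Bi-213, 83 μCi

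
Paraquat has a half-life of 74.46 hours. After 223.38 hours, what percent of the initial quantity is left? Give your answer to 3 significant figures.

12.5%

n = 223.38/74.46 ≈ 3 half-lives.
Fraction remaining = (1/2)^3 ≈ 0.125, i.e. 12.5%.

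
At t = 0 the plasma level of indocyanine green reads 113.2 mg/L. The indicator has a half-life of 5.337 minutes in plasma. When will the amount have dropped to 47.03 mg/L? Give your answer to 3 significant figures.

Fraction remaining = 47.03/113.2 ≈ 0.41546.
n = log₂(113.2/47.03) = ln(2.407)/ln 2 ≈ 1.2672 half-lives.
t = n × t½ = 1.2672 × 5.337 ≈ 6.7632 minutes.

6.76 minutes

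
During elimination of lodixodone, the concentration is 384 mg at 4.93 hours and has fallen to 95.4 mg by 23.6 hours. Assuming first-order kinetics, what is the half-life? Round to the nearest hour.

Over Δt = 23.6 − 4.93 = 18.67 hours, the level fell by a factor of 384/95.4 ≈ 4.0252.
n = log₂(4.0252) ≈ 2.009 half-lives, so t½ = 18.67/2.009 ≈ 9.293 hours.

9 hours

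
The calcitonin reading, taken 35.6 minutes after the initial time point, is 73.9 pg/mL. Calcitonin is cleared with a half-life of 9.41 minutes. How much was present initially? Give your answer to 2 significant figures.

Number of half-lives elapsed: n = 35.6/9.41 ≈ 3.7832.
A₀ = A × 2^n = 73.9 × 2^3.7832 = 73.9 × 13.768 ≈ 1017.4 pg/mL.

1000 pg/mL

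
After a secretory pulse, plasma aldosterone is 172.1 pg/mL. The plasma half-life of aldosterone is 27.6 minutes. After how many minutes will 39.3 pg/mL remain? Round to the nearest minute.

59 minutes

Fraction remaining = 39.3/172.1 ≈ 0.22836.
n = log₂(172.1/39.3) = ln(4.3791)/ln 2 ≈ 2.1306 half-lives.
t = n × t½ = 2.1306 × 27.6 ≈ 58.806 minutes.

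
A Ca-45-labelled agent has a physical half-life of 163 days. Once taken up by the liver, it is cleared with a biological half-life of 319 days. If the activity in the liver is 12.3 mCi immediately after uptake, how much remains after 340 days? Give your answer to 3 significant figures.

1/t_eff = 1/t_phys + 1/t_biol = 1/163 + 1/319 = 0.0092698 per day.
t_eff = 163 × 319 / (163 + 319) ≈ 107.88 days.
Remaining = 12.3 × (1/2)^(340/107.88) = 12.3 × (1/2)^3.1517 ≈ 1.384 mCi.

1.38 mCi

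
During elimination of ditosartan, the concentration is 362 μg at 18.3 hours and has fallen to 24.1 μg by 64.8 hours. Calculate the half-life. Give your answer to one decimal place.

11.9 hours

Over Δt = 64.8 − 18.3 = 46.5 hours, the level fell by a factor of 362/24.1 ≈ 15.021.
n = log₂(15.021) ≈ 3.9089 half-lives, so t½ = 46.5/3.9089 ≈ 11.896 hours.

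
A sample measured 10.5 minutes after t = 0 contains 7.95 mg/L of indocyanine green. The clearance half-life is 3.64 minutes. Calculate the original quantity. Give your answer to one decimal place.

Number of half-lives elapsed: n = 10.5/3.64 ≈ 2.8846.
A₀ = A × 2^n = 7.95 × 2^2.8846 = 7.95 × 7.3851 ≈ 58.711 mg/L.

58.7 mg/L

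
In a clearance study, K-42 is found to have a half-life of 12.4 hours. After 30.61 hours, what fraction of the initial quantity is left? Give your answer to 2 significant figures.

n = 30.61/12.4 ≈ 2.4685 half-lives.
Fraction remaining = (1/2)^2.4685 ≈ 0.18067.

0.18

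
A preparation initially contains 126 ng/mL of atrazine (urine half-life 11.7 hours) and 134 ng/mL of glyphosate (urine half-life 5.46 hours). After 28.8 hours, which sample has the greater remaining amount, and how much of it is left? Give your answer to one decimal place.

atrazine, 22.9 ng/mL

atrazine: 126 × (1/2)^2.4615 ≈ 22.876 ng/mL.
glyphosate: 134 × (1/2)^5.2747 ≈ 3.4614 ng/mL.
Atrazine has more remaining, at ≈ 22.876 ng/mL.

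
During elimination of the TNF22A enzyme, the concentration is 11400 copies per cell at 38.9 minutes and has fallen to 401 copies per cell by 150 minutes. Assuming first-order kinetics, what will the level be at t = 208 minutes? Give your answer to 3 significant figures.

Over Δt = 150 − 38.9 = 111.1 minutes, the level fell by a factor of 11400/401 ≈ 28.429.
n = log₂(28.429) ≈ 4.8293 half-lives, so t½ = 111.1/4.8293 ≈ 23.005 minutes.
From t = 150 to t = 208: 401 × (1/2)^((208−150)/23.005) ≈ 69.856 copies per cell.

69.9 copies per cell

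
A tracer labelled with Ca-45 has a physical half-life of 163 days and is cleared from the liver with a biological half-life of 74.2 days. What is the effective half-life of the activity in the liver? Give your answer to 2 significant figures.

1/t_eff = 1/t_phys + 1/t_biol = 1/163 + 1/74.2 = 0.019612 per day.
t_eff = 163 × 74.2 / (163 + 74.2) ≈ 50.989 days.

51 days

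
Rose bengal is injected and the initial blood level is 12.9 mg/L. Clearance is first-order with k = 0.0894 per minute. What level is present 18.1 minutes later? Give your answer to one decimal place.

t½ = ln 2 / k = 0.69315 / 0.0894 ≈ 7.7533 minutes.
Number of half-lives: n = 18.1/7.7533 ≈ 2.3345.
Remaining = 12.9 × (1/2)^2.3345 = 12.9 × 0.19827 ≈ 2.5576 mg/L.

2.6 mg/L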